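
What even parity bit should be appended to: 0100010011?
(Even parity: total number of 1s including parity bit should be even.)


Number of 1s in data: 4
Parity bit: 0

0


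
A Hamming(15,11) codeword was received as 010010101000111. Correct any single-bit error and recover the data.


Syndrome = 5: error at position 5

Data: 00011000111 (corrected bit 5)


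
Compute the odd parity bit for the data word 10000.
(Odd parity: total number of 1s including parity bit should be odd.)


Number of 1s in data: 1
Parity bit: 0

0


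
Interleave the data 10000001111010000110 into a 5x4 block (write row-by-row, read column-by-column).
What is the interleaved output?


Matrix:
  1000
  0001
  1110
  1000
  0110
Read columns: 10110001010010101000

10110001010010101000


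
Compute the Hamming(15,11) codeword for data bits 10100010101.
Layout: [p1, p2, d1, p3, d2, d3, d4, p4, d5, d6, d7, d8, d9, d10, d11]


Parity bits: p1=0, p2=0, p3=1, p4=1

001101010010101


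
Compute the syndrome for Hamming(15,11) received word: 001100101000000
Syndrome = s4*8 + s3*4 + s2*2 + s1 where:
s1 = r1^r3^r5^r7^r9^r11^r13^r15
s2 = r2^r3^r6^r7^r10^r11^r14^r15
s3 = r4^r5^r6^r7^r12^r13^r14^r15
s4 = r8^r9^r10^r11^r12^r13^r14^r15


s1=1, s2=0, s3=0, s4=1

Syndrome = 9 (error at position 9)


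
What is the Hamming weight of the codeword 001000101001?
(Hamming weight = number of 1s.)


Counting 1s in 001000101001

4


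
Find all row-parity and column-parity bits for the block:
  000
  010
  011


Row parities: 010
Column parities: 001

Row P: 010, Col P: 001, Corner: 1


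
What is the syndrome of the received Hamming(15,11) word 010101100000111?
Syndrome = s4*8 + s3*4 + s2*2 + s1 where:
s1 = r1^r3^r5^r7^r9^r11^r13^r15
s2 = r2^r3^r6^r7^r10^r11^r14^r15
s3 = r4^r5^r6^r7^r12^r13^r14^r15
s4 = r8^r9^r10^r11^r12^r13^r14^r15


s1=1, s2=1, s3=0, s4=1

Syndrome = 11 (error at position 11)


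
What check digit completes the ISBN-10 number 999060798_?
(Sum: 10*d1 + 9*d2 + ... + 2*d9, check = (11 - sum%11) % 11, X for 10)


Weighted sum: 350
350 mod 11 = 9

Check digit: 2


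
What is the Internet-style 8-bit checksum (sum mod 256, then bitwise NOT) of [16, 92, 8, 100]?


Sum = 216 mod 256 = 216
Complement = 39

39


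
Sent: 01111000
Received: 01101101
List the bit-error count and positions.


XOR: 00010101

3 error(s) at position(s): 3, 5, 7


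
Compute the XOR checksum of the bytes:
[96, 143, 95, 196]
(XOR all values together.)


XOR chain: 96 ^ 143 ^ 95 ^ 196 = 116

116


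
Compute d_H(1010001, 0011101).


XOR: 1001100
Count of 1s: 3

3


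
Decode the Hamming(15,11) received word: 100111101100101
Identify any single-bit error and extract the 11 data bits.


Syndrome = 0: no error detected

Data: 01111100101 (no errors)


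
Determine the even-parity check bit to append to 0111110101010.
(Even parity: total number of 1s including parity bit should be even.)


Number of 1s in data: 8
Parity bit: 0

0


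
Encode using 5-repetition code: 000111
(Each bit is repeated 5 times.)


Each bit -> 5 copies

000000000000000111111111111111


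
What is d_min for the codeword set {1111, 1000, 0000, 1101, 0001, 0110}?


Comparing all pairs, minimum distance: 1
Can detect 0 errors, correct 0 errors

1


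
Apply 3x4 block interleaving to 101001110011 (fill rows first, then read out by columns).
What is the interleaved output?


Matrix:
  1010
  0111
  0011
Read columns: 100010111011

100010111011


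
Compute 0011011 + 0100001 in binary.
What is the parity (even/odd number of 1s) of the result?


0011011 = 27
0100001 = 33
Sum = 60 = 111100
1s count = 4

even parity (4 ones in 111100)


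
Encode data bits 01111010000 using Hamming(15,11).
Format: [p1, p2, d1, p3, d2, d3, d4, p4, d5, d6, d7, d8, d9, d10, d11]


Parity bits: p1=0, p2=1, p3=1, p4=0

010111101010000


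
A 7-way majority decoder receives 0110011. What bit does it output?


Ones: 4 out of 7
Threshold: 4

1 (4/7 voted 1)


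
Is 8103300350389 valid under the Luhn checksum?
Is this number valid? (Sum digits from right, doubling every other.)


Luhn sum = 49
49 mod 10 = 9

Invalid (Luhn sum mod 10 = 9)


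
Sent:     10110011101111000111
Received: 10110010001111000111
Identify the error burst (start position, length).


XOR: 00000001100000000000

Burst at position 7, length 2


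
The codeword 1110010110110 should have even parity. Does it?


Number of 1s: 8

Yes, parity is correct (8 ones)


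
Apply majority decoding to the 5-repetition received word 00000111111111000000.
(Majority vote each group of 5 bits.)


Groups: 00000, 11111, 11110, 00000
Majority votes: 0110

0110


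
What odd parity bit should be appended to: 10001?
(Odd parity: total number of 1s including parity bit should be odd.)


Number of 1s in data: 2
Parity bit: 1

1


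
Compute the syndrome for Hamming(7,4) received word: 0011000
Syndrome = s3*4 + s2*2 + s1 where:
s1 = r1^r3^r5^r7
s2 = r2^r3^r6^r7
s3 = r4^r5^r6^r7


s1=1, s2=1, s3=1

Syndrome = 7 (error at position 7)


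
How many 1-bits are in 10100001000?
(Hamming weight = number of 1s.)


Counting 1s in 10100001000

3


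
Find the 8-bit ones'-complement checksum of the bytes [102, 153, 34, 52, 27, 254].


Sum = 622 mod 256 = 110
Complement = 145

145


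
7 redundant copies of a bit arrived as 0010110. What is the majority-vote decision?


Ones: 3 out of 7
Threshold: 4

0 (3/7 voted 1)


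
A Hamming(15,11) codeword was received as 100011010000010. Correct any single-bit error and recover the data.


Syndrome = 4: error at position 4

Data: 01100000010 (corrected bit 4)


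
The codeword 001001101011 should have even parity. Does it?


Number of 1s: 6

Yes, parity is correct (6 ones)


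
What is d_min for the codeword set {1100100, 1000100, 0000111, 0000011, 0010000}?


Comparing all pairs, minimum distance: 1
Can detect 0 errors, correct 0 errors

1


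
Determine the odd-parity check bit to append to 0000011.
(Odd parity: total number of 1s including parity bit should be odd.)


Number of 1s in data: 2
Parity bit: 1

1


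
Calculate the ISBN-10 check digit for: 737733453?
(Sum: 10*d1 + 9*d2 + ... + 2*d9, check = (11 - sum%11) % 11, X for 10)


Weighted sum: 272
272 mod 11 = 8

Check digit: 3


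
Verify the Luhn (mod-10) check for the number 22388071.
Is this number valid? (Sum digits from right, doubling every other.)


Luhn sum = 33
33 mod 10 = 3

Invalid (Luhn sum mod 10 = 3)


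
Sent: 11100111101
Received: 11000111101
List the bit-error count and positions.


XOR: 00100000000

1 error(s) at position(s): 2


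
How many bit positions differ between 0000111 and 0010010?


XOR: 0010101
Count of 1s: 3

3


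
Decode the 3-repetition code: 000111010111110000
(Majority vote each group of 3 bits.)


Groups: 000, 111, 010, 111, 110, 000
Majority votes: 010110

010110


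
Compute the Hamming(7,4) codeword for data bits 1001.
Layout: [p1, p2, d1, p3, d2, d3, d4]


Parity bits: p1=0, p2=0, p3=1

0011001


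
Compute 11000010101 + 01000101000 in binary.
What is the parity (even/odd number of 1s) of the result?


11000010101 = 1557
01000101000 = 552
Sum = 2109 = 100000111101
1s count = 6

even parity (6 ones in 100000111101)


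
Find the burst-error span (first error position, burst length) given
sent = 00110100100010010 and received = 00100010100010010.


XOR: 00010110000000000

Burst at position 3, length 4


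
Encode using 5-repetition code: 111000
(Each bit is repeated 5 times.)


Each bit -> 5 copies

111111111111111000000000000000


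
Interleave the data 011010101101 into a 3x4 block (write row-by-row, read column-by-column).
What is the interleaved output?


Matrix:
  0110
  1010
  1101
Read columns: 011101110001

011101110001


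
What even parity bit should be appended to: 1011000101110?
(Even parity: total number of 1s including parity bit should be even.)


Number of 1s in data: 7
Parity bit: 1

1


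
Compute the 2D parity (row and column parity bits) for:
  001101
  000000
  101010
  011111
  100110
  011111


Row parities: 101111
Column parities: 000001

Row P: 101111, Col P: 000001, Corner: 1


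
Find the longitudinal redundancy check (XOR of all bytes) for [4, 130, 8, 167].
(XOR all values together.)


XOR chain: 4 ^ 130 ^ 8 ^ 167 = 41

41


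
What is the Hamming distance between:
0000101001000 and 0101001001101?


XOR: 0101100000101
Count of 1s: 5

5


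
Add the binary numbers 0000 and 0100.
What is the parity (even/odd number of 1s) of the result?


0000 = 0
0100 = 4
Sum = 4 = 100
1s count = 1

odd parity (1 ones in 100)


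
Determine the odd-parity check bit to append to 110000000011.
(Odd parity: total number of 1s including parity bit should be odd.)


Number of 1s in data: 4
Parity bit: 1

1


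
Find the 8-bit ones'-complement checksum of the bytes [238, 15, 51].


Sum = 304 mod 256 = 48
Complement = 207

207


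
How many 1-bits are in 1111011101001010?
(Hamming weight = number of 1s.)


Counting 1s in 1111011101001010

10


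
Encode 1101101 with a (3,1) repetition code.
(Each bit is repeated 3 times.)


Each bit -> 3 copies

111111000111111000111


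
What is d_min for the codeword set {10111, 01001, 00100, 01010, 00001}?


Comparing all pairs, minimum distance: 1
Can detect 0 errors, correct 0 errors

1


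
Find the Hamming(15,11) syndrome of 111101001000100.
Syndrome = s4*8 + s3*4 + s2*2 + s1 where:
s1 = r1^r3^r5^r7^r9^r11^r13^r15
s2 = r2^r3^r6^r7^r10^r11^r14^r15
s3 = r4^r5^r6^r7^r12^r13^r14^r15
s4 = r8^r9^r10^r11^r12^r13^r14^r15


s1=0, s2=1, s3=1, s4=0

Syndrome = 6 (error at position 6)


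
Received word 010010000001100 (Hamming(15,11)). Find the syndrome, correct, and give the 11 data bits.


Syndrome = 6: error at position 6

Data: 01100001100 (corrected bit 6)


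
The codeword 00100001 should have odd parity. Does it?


Number of 1s: 2

No, parity error (2 ones)


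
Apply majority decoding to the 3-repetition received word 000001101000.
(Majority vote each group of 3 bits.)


Groups: 000, 001, 101, 000
Majority votes: 0010

0010


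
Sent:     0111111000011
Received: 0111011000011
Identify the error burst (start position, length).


XOR: 0000100000000

Burst at position 4, length 1


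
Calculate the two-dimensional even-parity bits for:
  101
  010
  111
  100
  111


Row parities: 01111
Column parities: 011

Row P: 01111, Col P: 011, Corner: 0


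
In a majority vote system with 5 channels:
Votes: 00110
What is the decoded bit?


Ones: 2 out of 5
Threshold: 3

0 (2/5 voted 1)


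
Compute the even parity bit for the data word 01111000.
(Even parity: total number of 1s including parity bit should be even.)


Number of 1s in data: 4
Parity bit: 0

0


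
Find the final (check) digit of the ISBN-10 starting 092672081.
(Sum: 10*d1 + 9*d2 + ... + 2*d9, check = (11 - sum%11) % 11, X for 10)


Weighted sum: 217
217 mod 11 = 8

Check digit: 3


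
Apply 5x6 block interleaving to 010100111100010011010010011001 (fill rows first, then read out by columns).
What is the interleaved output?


Matrix:
  010100
  111100
  010011
  010010
  011001
Read columns: 010001111101001110000011000101

010001111101001110000011000101


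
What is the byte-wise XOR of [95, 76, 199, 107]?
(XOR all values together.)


XOR chain: 95 ^ 76 ^ 199 ^ 107 = 191

191


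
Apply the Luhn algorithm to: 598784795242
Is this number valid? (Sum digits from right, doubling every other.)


Luhn sum = 62
62 mod 10 = 2

Invalid (Luhn sum mod 10 = 2)


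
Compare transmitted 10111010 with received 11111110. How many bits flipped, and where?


XOR: 01000100

2 error(s) at position(s): 1, 5


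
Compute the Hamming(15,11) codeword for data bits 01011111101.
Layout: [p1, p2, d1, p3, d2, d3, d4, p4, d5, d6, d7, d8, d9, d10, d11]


Parity bits: p1=0, p2=0, p3=1, p4=0

000110101111101


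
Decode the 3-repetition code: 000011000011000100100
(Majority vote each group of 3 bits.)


Groups: 000, 011, 000, 011, 000, 100, 100
Majority votes: 0101000

0101000


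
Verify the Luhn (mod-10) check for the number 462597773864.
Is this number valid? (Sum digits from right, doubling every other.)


Luhn sum = 72
72 mod 10 = 2

Invalid (Luhn sum mod 10 = 2)


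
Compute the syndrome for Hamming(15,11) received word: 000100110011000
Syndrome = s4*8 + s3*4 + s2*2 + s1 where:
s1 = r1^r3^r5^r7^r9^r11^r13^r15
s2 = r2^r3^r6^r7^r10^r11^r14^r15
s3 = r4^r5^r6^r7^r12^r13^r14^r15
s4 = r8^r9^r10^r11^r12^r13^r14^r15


s1=0, s2=0, s3=1, s4=1

Syndrome = 12 (error at position 12)


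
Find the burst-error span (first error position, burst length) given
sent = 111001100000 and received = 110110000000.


XOR: 001111100000

Burst at position 2, length 5


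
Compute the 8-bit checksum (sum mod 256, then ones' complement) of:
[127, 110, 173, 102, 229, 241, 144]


Sum = 1126 mod 256 = 102
Complement = 153

153


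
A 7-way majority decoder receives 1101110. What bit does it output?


Ones: 5 out of 7
Threshold: 4

1 (5/7 voted 1)


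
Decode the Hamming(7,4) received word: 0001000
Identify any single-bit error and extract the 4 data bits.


Syndrome = 4: error at position 4

Data: 0000 (corrected bit 4)


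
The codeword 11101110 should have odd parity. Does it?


Number of 1s: 6

No, parity error (6 ones)


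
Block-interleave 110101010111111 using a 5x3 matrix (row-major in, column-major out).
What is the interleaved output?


Matrix:
  110
  101
  010
  111
  111
Read columns: 110111011101011

110111011101011


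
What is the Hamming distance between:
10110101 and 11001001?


XOR: 01111100
Count of 1s: 5

5


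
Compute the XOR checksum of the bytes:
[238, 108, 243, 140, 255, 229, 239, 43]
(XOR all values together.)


XOR chain: 238 ^ 108 ^ 243 ^ 140 ^ 255 ^ 229 ^ 239 ^ 43 = 35

35


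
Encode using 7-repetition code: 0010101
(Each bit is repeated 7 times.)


Each bit -> 7 copies

0000000000000011111110000000111111100000001111111


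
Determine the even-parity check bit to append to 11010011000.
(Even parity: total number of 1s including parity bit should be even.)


Number of 1s in data: 5
Parity bit: 1

1


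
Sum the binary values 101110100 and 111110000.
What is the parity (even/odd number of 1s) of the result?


101110100 = 372
111110000 = 496
Sum = 868 = 1101100100
1s count = 5

odd parity (5 ones in 1101100100)


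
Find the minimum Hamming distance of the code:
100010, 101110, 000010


Comparing all pairs, minimum distance: 1
Can detect 0 errors, correct 0 errors

1


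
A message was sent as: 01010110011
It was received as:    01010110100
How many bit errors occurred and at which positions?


XOR: 00000000111

3 error(s) at position(s): 8, 9, 10


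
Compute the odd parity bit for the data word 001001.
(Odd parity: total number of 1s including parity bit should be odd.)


Number of 1s in data: 2
Parity bit: 1

1


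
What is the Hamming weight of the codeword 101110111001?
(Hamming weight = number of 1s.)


Counting 1s in 101110111001

8


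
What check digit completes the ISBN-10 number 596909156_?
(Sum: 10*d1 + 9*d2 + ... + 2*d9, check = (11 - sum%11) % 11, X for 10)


Weighted sum: 318
318 mod 11 = 10

Check digit: 1


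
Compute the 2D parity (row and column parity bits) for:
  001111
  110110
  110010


Row parities: 001
Column parities: 001011

Row P: 001, Col P: 001011, Corner: 1


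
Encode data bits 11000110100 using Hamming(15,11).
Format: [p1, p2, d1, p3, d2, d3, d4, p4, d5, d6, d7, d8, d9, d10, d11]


Parity bits: p1=0, p2=1, p3=0, p4=1

011010010110100


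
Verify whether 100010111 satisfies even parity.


Number of 1s: 5

No, parity error (5 ones)


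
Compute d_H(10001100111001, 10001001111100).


XOR: 00000101000101
Count of 1s: 4

4


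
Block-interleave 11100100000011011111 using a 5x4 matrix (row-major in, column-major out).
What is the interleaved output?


Matrix:
  1110
  0100
  0000
  1101
  1111
Read columns: 10011110111000100011

10011110111000100011


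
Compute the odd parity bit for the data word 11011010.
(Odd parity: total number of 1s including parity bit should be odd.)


Number of 1s in data: 5
Parity bit: 0

0


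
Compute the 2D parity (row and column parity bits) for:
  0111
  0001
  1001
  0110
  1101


Row parities: 11001
Column parities: 0100

Row P: 11001, Col P: 0100, Corner: 1


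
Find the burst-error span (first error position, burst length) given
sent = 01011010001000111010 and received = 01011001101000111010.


XOR: 00000011100000000000

Burst at position 6, length 3


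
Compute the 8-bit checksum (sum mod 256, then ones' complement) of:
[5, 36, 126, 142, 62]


Sum = 371 mod 256 = 115
Complement = 140

140


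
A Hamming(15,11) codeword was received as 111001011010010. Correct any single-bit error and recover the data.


Syndrome = 2: error at position 2

Data: 10101010010 (corrected bit 2)


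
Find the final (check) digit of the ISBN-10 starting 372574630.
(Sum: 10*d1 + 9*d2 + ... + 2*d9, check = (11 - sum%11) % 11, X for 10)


Weighted sum: 239
239 mod 11 = 8

Check digit: 3


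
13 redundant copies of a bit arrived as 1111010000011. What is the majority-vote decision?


Ones: 7 out of 13
Threshold: 7

1 (7/13 voted 1)


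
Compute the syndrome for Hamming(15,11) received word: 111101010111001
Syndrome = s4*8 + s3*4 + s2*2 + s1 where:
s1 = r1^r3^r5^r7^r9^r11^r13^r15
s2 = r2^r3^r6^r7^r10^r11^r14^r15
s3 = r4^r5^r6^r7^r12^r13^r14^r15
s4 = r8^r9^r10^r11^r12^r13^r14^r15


s1=0, s2=0, s3=0, s4=1

Syndrome = 8 (error at position 8)


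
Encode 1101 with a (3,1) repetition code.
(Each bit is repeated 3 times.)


Each bit -> 3 copies

111111000111


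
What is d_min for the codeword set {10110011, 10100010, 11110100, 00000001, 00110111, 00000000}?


Comparing all pairs, minimum distance: 1
Can detect 0 errors, correct 0 errors

1


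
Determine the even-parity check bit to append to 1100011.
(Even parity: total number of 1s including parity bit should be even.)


Number of 1s in data: 4
Parity bit: 0

0


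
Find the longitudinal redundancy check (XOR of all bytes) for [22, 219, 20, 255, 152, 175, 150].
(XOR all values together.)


XOR chain: 22 ^ 219 ^ 20 ^ 255 ^ 152 ^ 175 ^ 150 = 135

135


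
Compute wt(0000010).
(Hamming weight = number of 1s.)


Counting 1s in 0000010

1


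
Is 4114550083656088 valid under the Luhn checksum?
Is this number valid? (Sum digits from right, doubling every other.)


Luhn sum = 57
57 mod 10 = 7

Invalid (Luhn sum mod 10 = 7)


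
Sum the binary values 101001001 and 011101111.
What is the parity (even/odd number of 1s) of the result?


101001001 = 329
011101111 = 239
Sum = 568 = 1000111000
1s count = 4

even parity (4 ones in 1000111000)


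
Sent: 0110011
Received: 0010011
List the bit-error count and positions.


XOR: 0100000

1 error(s) at position(s): 1


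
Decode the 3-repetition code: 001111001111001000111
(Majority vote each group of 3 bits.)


Groups: 001, 111, 001, 111, 001, 000, 111
Majority votes: 0101001

0101001


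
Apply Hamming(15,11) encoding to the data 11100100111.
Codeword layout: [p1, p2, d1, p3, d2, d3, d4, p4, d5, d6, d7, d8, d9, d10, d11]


Parity bits: p1=0, p2=1, p3=1, p4=0

011111000100111


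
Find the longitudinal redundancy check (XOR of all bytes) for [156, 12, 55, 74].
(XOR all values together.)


XOR chain: 156 ^ 12 ^ 55 ^ 74 = 237

237


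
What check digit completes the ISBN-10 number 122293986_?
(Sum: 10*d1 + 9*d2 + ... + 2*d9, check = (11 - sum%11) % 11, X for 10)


Weighted sum: 199
199 mod 11 = 1

Check digit: X


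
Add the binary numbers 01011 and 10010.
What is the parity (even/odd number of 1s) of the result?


01011 = 11
10010 = 18
Sum = 29 = 11101
1s count = 4

even parity (4 ones in 11101)


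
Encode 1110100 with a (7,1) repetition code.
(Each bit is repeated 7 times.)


Each bit -> 7 copies

1111111111111111111110000000111111100000000000000


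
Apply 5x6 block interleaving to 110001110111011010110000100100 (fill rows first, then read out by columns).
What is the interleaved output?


Matrix:
  110001
  110111
  011010
  110000
  100100
Read columns: 110111111000100010010110011000

110111111000100010010110011000


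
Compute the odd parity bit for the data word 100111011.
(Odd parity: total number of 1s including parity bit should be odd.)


Number of 1s in data: 6
Parity bit: 1

1


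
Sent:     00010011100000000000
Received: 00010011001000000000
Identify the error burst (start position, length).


XOR: 00000000101000000000

Burst at position 8, length 3


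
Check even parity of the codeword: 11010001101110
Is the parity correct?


Number of 1s: 8

Yes, parity is correct (8 ones)


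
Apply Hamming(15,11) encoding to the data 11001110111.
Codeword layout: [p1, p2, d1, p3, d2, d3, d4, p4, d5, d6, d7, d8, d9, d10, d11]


Parity bits: p1=0, p2=1, p3=0, p4=0

011010001110111


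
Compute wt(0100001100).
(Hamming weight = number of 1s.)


Counting 1s in 0100001100

3


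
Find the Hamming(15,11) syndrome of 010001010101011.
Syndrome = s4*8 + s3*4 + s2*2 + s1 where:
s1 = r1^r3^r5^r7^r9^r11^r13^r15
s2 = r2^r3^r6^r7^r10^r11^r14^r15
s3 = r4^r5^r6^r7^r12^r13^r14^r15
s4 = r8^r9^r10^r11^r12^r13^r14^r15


s1=1, s2=1, s3=0, s4=1

Syndrome = 11 (error at position 11)


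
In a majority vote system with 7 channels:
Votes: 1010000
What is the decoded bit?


Ones: 2 out of 7
Threshold: 4

0 (2/7 voted 1)


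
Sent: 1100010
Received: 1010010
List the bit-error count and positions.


XOR: 0110000

2 error(s) at position(s): 1, 2


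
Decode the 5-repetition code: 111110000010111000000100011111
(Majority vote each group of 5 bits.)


Groups: 11111, 00000, 10111, 00000, 01000, 11111
Majority votes: 101001

101001


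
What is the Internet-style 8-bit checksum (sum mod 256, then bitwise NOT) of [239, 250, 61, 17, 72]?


Sum = 639 mod 256 = 127
Complement = 128

128


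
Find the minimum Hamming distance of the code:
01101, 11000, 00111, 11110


Comparing all pairs, minimum distance: 2
Can detect 1 errors, correct 0 errors

2


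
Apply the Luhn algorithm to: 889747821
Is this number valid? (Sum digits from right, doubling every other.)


Luhn sum = 51
51 mod 10 = 1

Invalid (Luhn sum mod 10 = 1)


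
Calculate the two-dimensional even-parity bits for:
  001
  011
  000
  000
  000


Row parities: 10000
Column parities: 010

Row P: 10000, Col P: 010, Corner: 1


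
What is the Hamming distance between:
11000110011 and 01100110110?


XOR: 10100000101
Count of 1s: 4

4


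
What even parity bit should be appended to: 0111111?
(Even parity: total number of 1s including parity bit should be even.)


Number of 1s in data: 6
Parity bit: 0

0


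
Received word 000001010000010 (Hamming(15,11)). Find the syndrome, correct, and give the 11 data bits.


Syndrome = 0: no error detected

Data: 00100000010 (no errors)


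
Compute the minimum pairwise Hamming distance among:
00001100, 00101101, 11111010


Comparing all pairs, minimum distance: 2
Can detect 1 errors, correct 0 errors

2


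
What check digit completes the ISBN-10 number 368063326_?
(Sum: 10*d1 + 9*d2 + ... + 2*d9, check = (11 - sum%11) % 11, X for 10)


Weighted sum: 229
229 mod 11 = 9

Check digit: 2


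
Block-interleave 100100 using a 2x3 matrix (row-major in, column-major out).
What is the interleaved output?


Matrix:
  100
  100
Read columns: 110000

110000


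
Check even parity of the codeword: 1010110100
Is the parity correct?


Number of 1s: 5

No, parity error (5 ones)


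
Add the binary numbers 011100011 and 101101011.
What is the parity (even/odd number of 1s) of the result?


011100011 = 227
101101011 = 363
Sum = 590 = 1001001110
1s count = 5

odd parity (5 ones in 1001001110)


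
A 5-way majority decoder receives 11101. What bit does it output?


Ones: 4 out of 5
Threshold: 3

1 (4/5 voted 1)


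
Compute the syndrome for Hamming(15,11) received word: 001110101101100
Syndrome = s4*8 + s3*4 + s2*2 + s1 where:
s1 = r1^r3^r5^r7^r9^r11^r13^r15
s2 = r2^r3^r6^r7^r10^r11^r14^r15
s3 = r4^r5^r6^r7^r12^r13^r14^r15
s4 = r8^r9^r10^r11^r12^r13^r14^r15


s1=1, s2=1, s3=1, s4=0

Syndrome = 7 (error at position 7)


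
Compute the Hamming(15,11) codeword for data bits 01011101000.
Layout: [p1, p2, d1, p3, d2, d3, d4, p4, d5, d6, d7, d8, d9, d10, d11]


Parity bits: p1=1, p2=0, p3=1, p4=1

100110111101000


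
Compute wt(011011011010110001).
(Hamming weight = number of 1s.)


Counting 1s in 011011011010110001

10


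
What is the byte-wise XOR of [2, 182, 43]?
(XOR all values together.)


XOR chain: 2 ^ 182 ^ 43 = 159

159


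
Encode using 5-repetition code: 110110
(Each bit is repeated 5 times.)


Each bit -> 5 copies

111111111100000111111111100000


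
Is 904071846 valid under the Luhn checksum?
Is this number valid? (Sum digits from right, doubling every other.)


Luhn sum = 44
44 mod 10 = 4

Invalid (Luhn sum mod 10 = 4)


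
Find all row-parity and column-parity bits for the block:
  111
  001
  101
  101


Row parities: 1100
Column parities: 110

Row P: 1100, Col P: 110, Corner: 0


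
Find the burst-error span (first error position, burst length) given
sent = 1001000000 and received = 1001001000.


XOR: 0000001000

Burst at position 6, length 1


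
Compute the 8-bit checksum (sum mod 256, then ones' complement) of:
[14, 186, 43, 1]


Sum = 244 mod 256 = 244
Complement = 11

11


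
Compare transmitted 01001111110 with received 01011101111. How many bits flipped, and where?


XOR: 00010010001

3 error(s) at position(s): 3, 6, 10


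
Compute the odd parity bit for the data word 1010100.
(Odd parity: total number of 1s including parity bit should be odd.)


Number of 1s in data: 3
Parity bit: 0

0


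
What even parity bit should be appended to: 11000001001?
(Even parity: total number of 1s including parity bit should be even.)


Number of 1s in data: 4
Parity bit: 0

0


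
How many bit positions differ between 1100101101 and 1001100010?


XOR: 0101001111
Count of 1s: 6

6


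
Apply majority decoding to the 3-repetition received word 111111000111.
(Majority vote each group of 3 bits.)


Groups: 111, 111, 000, 111
Majority votes: 1101

1101


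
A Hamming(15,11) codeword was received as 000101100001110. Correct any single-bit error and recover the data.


Syndrome = 10: error at position 10

Data: 00110101110 (corrected bit 10)


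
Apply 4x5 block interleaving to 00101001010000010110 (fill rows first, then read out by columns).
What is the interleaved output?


Matrix:
  00101
  00101
  00000
  10110
Read columns: 00010000110100011100

00010000110100011100


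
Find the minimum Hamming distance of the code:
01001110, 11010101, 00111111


Comparing all pairs, minimum distance: 4
Can detect 3 errors, correct 1 errors

4


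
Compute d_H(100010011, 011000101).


XOR: 111010110
Count of 1s: 6

6


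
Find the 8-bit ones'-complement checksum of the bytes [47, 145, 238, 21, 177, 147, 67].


Sum = 842 mod 256 = 74
Complement = 181

181


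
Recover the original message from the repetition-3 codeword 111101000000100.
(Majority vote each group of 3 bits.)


Groups: 111, 101, 000, 000, 100
Majority votes: 11000

11000


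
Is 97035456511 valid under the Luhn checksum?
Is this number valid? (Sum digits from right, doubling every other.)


Luhn sum = 49
49 mod 10 = 9

Invalid (Luhn sum mod 10 = 9)


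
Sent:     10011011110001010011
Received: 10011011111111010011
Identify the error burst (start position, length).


XOR: 00000000001110000000

Burst at position 10, length 3


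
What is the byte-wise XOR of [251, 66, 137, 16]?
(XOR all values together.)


XOR chain: 251 ^ 66 ^ 137 ^ 16 = 32

32


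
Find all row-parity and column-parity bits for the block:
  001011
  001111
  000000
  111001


Row parities: 1000
Column parities: 111101

Row P: 1000, Col P: 111101, Corner: 1


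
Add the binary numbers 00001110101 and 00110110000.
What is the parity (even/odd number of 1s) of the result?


00001110101 = 117
00110110000 = 432
Sum = 549 = 1000100101
1s count = 4

even parity (4 ones in 1000100101)


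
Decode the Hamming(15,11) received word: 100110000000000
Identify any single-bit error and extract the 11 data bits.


Syndrome = 0: no error detected

Data: 01000000000 (no errors)


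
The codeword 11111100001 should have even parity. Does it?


Number of 1s: 7

No, parity error (7 ones)


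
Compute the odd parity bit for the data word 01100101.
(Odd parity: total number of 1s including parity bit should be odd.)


Number of 1s in data: 4
Parity bit: 1

1


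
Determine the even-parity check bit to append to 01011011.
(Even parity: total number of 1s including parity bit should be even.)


Number of 1s in data: 5
Parity bit: 1

1


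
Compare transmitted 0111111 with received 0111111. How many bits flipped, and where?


XOR: 0000000

0 errors (received matches sent)


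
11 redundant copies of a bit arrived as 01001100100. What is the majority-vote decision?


Ones: 4 out of 11
Threshold: 6

0 (4/11 voted 1)


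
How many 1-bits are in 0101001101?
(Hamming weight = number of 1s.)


Counting 1s in 0101001101

5


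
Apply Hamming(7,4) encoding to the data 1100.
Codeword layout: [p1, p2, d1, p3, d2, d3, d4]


Parity bits: p1=0, p2=1, p3=1

0111100


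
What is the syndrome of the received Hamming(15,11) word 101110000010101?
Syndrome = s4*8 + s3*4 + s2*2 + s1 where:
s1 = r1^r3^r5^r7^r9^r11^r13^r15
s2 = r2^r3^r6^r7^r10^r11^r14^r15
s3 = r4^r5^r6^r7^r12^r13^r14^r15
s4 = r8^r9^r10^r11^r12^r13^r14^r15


s1=0, s2=1, s3=0, s4=1

Syndrome = 10 (error at position 10)


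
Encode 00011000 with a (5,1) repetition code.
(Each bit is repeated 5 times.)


Each bit -> 5 copies

0000000000000001111111111000000000000000


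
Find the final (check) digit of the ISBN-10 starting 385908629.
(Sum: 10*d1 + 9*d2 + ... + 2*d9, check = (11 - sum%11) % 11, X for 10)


Weighted sum: 293
293 mod 11 = 7

Check digit: 4


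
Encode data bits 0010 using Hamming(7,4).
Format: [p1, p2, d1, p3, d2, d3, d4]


Parity bits: p1=0, p2=1, p3=1

0101010


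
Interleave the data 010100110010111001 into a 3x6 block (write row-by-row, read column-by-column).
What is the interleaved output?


Matrix:
  010100
  110010
  111001
Read columns: 011111001100010001

011111001100010001


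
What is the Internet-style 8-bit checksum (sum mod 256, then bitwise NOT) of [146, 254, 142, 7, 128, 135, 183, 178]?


Sum = 1173 mod 256 = 149
Complement = 106

106


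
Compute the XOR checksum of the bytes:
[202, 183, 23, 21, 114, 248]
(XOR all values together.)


XOR chain: 202 ^ 183 ^ 23 ^ 21 ^ 114 ^ 248 = 245

245


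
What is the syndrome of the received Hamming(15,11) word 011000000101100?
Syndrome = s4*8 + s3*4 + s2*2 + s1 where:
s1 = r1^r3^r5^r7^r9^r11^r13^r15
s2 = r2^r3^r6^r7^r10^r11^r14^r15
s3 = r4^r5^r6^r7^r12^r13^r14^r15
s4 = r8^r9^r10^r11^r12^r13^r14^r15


s1=0, s2=1, s3=0, s4=1

Syndrome = 10 (error at position 10)


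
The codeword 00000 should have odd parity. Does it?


Number of 1s: 0

No, parity error (0 ones)


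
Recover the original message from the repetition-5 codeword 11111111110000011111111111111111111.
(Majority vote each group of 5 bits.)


Groups: 11111, 11111, 00000, 11111, 11111, 11111, 11111
Majority votes: 1101111

1101111


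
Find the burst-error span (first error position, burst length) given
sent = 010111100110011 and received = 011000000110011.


XOR: 001111100000000

Burst at position 2, length 5


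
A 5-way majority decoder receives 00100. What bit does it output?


Ones: 1 out of 5
Threshold: 3

0 (1/5 voted 1)


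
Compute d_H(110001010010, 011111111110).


XOR: 101110101100
Count of 1s: 7

7


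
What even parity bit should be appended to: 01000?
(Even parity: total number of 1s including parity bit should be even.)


Number of 1s in data: 1
Parity bit: 1

1


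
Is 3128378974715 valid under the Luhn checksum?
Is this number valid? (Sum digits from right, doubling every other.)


Luhn sum = 68
68 mod 10 = 8

Invalid (Luhn sum mod 10 = 8)


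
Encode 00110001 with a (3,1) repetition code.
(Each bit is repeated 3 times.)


Each bit -> 3 copies

000000111111000000000111


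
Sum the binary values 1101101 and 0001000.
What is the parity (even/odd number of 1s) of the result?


1101101 = 109
0001000 = 8
Sum = 117 = 1110101
1s count = 5

odd parity (5 ones in 1110101)


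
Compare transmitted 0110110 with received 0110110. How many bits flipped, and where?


XOR: 0000000

0 errors (received matches sent)


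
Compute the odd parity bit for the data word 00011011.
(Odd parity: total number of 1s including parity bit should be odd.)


Number of 1s in data: 4
Parity bit: 1

1


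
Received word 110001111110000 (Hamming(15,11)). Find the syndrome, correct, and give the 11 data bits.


Syndrome = 2: error at position 2

Data: 00111110000 (corrected bit 2)


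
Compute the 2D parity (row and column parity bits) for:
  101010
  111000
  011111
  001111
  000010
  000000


Row parities: 111010
Column parities: 000000

Row P: 111010, Col P: 000000, Corner: 0


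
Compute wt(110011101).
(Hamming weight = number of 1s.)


Counting 1s in 110011101

6


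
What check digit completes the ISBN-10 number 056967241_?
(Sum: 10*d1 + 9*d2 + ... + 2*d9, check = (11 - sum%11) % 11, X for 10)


Weighted sum: 249
249 mod 11 = 7

Check digit: 4


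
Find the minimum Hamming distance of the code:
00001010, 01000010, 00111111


Comparing all pairs, minimum distance: 2
Can detect 1 errors, correct 0 errors

2


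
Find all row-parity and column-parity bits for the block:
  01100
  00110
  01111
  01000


Row parities: 0001
Column parities: 01101

Row P: 0001, Col P: 01101, Corner: 1


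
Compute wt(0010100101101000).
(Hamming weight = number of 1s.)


Counting 1s in 0010100101101000

6


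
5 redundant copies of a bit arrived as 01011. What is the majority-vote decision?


Ones: 3 out of 5
Threshold: 3

1 (3/5 voted 1)


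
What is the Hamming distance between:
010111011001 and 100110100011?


XOR: 110001111010
Count of 1s: 7

7


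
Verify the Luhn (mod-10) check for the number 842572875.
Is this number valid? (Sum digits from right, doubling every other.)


Luhn sum = 48
48 mod 10 = 8

Invalid (Luhn sum mod 10 = 8)


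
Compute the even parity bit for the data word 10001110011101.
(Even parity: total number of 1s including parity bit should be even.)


Number of 1s in data: 8
Parity bit: 0

0


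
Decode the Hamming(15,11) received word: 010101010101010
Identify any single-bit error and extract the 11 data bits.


Syndrome = 0: no error detected

Data: 00100101010 (no errors)


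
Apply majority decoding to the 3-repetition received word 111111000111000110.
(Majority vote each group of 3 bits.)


Groups: 111, 111, 000, 111, 000, 110
Majority votes: 110101

110101


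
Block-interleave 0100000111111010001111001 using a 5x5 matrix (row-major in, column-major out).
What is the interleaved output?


Matrix:
  01000
  00111
  11101
  00011
  11001
Read columns: 0010110101011000101001111

0010110101011000101001111


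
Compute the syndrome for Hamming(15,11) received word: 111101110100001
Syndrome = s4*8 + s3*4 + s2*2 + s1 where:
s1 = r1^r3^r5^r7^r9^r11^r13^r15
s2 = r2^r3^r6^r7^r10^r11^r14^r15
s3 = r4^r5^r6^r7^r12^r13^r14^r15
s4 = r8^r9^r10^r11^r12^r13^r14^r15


s1=0, s2=0, s3=0, s4=1

Syndrome = 8 (error at position 8)


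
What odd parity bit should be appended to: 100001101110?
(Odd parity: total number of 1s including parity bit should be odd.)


Number of 1s in data: 6
Parity bit: 1

1


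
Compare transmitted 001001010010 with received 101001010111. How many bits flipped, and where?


XOR: 100000000101

3 error(s) at position(s): 0, 9, 11


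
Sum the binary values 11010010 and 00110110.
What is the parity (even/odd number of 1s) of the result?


11010010 = 210
00110110 = 54
Sum = 264 = 100001000
1s count = 2

even parity (2 ones in 100001000)


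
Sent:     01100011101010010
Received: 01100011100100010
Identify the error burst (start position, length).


XOR: 00000000001110000

Burst at position 10, length 3


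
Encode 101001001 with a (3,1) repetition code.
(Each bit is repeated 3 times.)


Each bit -> 3 copies

111000111000000111000000111


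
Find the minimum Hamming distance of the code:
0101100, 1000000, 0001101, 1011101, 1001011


Comparing all pairs, minimum distance: 2
Can detect 1 errors, correct 0 errors

2


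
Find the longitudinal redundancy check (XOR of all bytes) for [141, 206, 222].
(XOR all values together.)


XOR chain: 141 ^ 206 ^ 222 = 157

157


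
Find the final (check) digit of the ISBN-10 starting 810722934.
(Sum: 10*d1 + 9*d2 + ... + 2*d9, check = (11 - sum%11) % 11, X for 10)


Weighted sum: 213
213 mod 11 = 4

Check digit: 7


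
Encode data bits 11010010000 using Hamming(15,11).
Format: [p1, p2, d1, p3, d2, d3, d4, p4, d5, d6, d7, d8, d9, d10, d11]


Parity bits: p1=0, p2=1, p3=0, p4=1

011010110010000


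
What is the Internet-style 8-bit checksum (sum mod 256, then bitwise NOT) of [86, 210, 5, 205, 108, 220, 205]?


Sum = 1039 mod 256 = 15
Complement = 240

240


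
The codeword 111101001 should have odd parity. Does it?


Number of 1s: 6

No, parity error (6 ones)


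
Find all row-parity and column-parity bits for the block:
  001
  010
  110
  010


Row parities: 1101
Column parities: 111

Row P: 1101, Col P: 111, Corner: 1


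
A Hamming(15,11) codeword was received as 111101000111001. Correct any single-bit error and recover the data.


Syndrome = 0: no error detected

Data: 10100111001 (no errors)


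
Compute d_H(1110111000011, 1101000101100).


XOR: 0011111101111
Count of 1s: 10

10


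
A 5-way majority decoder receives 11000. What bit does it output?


Ones: 2 out of 5
Threshold: 3

0 (2/5 voted 1)


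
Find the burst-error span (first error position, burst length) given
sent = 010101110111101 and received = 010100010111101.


XOR: 000001100000000

Burst at position 5, length 2


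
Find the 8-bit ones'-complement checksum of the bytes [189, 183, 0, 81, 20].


Sum = 473 mod 256 = 217
Complement = 38

38


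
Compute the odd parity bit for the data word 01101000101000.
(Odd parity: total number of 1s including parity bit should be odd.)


Number of 1s in data: 5
Parity bit: 0

0


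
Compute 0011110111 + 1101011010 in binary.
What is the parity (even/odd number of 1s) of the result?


0011110111 = 247
1101011010 = 858
Sum = 1105 = 10001010001
1s count = 4

even parity (4 ones in 10001010001)


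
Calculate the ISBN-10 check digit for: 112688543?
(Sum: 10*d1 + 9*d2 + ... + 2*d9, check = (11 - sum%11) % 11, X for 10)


Weighted sum: 203
203 mod 11 = 5

Check digit: 6
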